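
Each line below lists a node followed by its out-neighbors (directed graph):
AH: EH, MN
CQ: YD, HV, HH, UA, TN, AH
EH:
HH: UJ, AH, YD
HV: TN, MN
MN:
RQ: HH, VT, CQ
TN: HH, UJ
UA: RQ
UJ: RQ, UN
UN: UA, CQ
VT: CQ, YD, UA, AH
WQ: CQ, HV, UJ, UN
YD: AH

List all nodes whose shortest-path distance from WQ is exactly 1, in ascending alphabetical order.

CQ, HV, UJ, UN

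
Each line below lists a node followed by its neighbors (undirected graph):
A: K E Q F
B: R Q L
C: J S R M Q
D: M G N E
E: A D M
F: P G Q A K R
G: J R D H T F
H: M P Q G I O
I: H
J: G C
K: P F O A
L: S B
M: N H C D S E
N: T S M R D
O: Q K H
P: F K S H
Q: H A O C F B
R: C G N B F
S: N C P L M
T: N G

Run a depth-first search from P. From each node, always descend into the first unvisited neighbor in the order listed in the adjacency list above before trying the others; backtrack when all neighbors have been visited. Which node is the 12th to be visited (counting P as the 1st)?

A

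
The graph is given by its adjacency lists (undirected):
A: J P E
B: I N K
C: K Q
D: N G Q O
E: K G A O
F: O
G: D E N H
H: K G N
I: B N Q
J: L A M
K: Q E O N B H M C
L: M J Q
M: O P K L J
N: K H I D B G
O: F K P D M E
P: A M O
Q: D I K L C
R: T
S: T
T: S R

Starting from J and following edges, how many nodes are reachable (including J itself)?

17

BFS from J visits: J, A, L, M, E, P, Q, K, O, G, C, D, I, B, H, N, F
Reachable nodes: 17 of 20 total.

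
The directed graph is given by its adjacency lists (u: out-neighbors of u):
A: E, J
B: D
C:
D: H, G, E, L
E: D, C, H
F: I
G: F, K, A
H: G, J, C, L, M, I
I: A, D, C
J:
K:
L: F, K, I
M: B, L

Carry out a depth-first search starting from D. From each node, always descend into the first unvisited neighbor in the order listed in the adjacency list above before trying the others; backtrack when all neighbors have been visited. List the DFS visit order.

D -> H -> G -> F -> I -> A -> E -> C -> J -> K -> L -> M -> B

Visit D
D → H
H → G
G → F
F → I
I → A
A → E
E → C
A → J
G → K
H → L
H → M
M → B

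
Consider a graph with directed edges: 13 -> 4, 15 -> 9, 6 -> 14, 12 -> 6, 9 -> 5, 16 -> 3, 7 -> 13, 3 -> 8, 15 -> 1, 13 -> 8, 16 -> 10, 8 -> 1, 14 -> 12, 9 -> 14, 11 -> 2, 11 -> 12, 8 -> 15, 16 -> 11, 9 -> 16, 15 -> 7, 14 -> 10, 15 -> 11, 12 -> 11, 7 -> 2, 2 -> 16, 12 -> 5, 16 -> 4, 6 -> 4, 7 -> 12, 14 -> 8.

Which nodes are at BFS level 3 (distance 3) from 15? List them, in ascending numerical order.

3, 4, 6, 8, 10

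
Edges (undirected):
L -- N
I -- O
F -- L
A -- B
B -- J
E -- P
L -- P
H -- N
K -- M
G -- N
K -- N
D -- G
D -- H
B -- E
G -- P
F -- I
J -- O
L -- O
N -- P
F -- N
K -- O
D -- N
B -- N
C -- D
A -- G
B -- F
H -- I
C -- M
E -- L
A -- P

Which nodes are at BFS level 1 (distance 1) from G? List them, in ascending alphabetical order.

Level 0: G
Level 1: A, D, N, P
Level 2: B, C, E, F, H, K, L
Level 3: I, J, M, O

A, D, N, P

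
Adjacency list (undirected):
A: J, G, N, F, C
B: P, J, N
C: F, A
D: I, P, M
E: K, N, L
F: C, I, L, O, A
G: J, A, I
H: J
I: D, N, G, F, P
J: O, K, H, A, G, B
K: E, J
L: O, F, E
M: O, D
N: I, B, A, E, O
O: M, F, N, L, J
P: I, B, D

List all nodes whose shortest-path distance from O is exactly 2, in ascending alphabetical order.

A, B, C, D, E, G, H, I, K

Level 0: O
Level 1: F, J, L, M, N
Level 2: A, B, C, D, E, G, H, I, K
Level 3: P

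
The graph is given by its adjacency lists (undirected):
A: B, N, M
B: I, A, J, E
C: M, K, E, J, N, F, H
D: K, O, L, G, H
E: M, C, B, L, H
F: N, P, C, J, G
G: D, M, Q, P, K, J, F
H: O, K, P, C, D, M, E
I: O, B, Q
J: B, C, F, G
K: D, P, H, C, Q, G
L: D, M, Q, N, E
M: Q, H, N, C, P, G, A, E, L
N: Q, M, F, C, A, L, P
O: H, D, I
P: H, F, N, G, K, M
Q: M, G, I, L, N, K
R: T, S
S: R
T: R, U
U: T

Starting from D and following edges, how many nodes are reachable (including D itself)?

BFS from D visits: D, G, H, K, L, O, F, J, M, P, Q, C, E, N, I, B, A
Reachable nodes: 17 of 21 total.

17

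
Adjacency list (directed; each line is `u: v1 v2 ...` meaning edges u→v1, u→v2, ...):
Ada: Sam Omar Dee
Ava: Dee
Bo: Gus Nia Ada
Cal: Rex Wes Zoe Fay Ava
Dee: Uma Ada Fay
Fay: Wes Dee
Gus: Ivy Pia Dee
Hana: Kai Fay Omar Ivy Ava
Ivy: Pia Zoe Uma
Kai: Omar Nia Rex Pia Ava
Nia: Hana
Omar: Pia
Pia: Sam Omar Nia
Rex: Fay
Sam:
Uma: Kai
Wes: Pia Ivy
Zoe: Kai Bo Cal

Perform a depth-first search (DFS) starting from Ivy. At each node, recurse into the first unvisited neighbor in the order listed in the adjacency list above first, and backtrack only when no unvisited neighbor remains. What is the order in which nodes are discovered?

Ivy, Pia, Sam, Omar, Nia, Hana, Kai, Rex, Fay, Wes, Dee, Uma, Ada, Ava, Zoe, Bo, Gus, Cal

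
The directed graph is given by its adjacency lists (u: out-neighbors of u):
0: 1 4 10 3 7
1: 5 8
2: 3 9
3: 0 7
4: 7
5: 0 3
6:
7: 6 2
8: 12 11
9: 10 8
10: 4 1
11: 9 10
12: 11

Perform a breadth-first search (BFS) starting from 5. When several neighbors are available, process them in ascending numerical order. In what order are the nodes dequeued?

5 → 0 → 3 → 1 → 4 → 7 → 10 → 8 → 2 → 6 → 11 → 12 → 9

Visit 5; enqueue 0, 3 → queue [0, 3]
Visit 0; enqueue 1, 4, 7, 10 → queue [3, 1, 4, 7, 10]
Visit 3 → queue [1, 4, 7, 10]
Visit 1; enqueue 8 → queue [4, 7, 10, 8]
Visit 4 → queue [7, 10, 8]
Visit 7; enqueue 2, 6 → queue [10, 8, 2, 6]
Visit 10 → queue [8, 2, 6]
Visit 8; enqueue 11, 12 → queue [2, 6, 11, 12]
Visit 2; enqueue 9 → queue [6, 11, 12, 9]
Visit 6 → queue [11, 12, 9]
Visit 11 → queue [12, 9]
Visit 12 → queue [9]
Visit 9 → queue []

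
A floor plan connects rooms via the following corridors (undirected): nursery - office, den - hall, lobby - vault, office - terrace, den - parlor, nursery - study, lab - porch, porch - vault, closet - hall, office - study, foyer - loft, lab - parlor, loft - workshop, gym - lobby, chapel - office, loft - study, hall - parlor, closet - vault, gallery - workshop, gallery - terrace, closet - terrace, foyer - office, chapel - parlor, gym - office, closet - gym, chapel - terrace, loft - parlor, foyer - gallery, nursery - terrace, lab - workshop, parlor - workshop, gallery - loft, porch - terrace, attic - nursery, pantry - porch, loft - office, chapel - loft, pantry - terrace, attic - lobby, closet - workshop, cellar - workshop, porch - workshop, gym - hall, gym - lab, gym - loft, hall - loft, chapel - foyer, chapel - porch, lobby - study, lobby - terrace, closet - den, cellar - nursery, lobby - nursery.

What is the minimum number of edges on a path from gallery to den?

3

Level 0: gallery
Level 1: foyer, loft, terrace, workshop
Level 2: cellar, chapel, closet, gym, hall, lab, lobby, nursery, office, pantry, parlor, porch, study
Level 3: attic, den, vault
den first appears at level 3.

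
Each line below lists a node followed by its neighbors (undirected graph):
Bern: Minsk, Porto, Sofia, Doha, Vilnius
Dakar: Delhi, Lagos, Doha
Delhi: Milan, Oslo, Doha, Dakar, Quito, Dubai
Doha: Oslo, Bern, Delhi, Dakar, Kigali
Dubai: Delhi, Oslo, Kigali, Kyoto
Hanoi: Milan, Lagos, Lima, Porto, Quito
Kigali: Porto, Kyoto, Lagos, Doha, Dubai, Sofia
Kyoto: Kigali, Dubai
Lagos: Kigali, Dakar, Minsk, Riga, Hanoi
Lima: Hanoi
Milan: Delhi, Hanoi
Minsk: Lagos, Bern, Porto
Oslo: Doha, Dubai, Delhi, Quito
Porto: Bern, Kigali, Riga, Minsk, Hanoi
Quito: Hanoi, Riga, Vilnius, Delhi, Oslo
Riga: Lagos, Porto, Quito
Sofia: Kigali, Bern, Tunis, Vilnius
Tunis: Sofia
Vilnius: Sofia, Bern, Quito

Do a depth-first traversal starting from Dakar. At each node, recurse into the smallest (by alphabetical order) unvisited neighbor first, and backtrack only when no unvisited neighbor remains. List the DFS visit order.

Dakar → Delhi → Doha → Bern → Minsk → Lagos → Hanoi → Lima → Milan → Porto → Kigali → Dubai → Kyoto → Oslo → Quito → Riga → Vilnius → Sofia → Tunis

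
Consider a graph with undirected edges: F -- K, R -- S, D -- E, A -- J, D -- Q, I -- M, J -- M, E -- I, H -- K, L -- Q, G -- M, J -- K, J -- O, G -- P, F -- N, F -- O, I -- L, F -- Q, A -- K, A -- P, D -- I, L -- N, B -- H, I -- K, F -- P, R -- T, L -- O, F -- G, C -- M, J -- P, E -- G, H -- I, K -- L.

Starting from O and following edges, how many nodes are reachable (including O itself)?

17

BFS from O visits: O, L, J, F, Q, N, K, I, P, M, A, G, D, H, E, C, B
Reachable nodes: 17 of 20 total.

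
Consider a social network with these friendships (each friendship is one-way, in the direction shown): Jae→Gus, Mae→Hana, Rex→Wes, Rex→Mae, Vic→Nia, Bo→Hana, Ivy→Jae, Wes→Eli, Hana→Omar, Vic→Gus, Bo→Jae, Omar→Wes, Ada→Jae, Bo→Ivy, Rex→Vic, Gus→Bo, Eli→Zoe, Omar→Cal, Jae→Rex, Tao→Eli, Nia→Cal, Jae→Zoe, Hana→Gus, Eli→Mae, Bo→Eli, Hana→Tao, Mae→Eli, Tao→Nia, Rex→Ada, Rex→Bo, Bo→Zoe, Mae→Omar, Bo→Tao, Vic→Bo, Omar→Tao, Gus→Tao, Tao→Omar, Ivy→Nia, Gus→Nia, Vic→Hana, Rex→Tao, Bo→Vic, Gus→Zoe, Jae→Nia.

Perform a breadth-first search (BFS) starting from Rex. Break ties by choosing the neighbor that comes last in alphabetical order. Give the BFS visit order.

Visit Rex; enqueue Wes, Vic, Tao, Mae, Bo, Ada → queue [Wes, Vic, Tao, Mae, Bo, Ada]
Visit Wes; enqueue Eli → queue [Vic, Tao, Mae, Bo, Ada, Eli]
Visit Vic; enqueue Nia, Hana, Gus → queue [Tao, Mae, Bo, Ada, Eli, Nia, Hana, Gus]
Visit Tao; enqueue Omar → queue [Mae, Bo, Ada, Eli, Nia, Hana, Gus, Omar]
Visit Mae → queue [Bo, Ada, Eli, Nia, Hana, Gus, Omar]
Visit Bo; enqueue Zoe, Jae, Ivy → queue [Ada, Eli, Nia, Hana, Gus, Omar, Zoe, Jae, Ivy]
Visit Ada → queue [Eli, Nia, Hana, Gus, Omar, Zoe, Jae, Ivy]
Visit Eli → queue [Nia, Hana, Gus, Omar, Zoe, Jae, Ivy]
Visit Nia; enqueue Cal → queue [Hana, Gus, Omar, Zoe, Jae, Ivy, Cal]
Visit Hana → queue [Gus, Omar, Zoe, Jae, Ivy, Cal]
Visit Gus → queue [Omar, Zoe, Jae, Ivy, Cal]
Visit Omar → queue [Zoe, Jae, Ivy, Cal]
Visit Zoe → queue [Jae, Ivy, Cal]
Visit Jae → queue [Ivy, Cal]
Visit Ivy → queue [Cal]
Visit Cal → queue []

Rex, Wes, Vic, Tao, Mae, Bo, Ada, Eli, Nia, Hana, Gus, Omar, Zoe, Jae, Ivy, Cal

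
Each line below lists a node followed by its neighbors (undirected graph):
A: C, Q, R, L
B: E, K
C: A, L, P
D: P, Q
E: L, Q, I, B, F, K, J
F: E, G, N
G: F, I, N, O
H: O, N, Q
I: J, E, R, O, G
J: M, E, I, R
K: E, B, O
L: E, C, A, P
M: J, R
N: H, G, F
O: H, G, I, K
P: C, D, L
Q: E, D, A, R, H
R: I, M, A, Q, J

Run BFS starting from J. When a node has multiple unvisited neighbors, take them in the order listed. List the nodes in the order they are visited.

Visit J; enqueue M, E, I, R → queue [M, E, I, R]
Visit M → queue [E, I, R]
Visit E; enqueue L, Q, B, F, K → queue [I, R, L, Q, B, F, K]
Visit I; enqueue O, G → queue [R, L, Q, B, F, K, O, G]
Visit R; enqueue A → queue [L, Q, B, F, K, O, G, A]
Visit L; enqueue C, P → queue [Q, B, F, K, O, G, A, C, P]
Visit Q; enqueue D, H → queue [B, F, K, O, G, A, C, P, D, H]
Visit B → queue [F, K, O, G, A, C, P, D, H]
Visit F; enqueue N → queue [K, O, G, A, C, P, D, H, N]
Visit K → queue [O, G, A, C, P, D, H, N]
Visit O → queue [G, A, C, P, D, H, N]
Visit G → queue [A, C, P, D, H, N]
Visit A → queue [C, P, D, H, N]
Visit C → queue [P, D, H, N]
Visit P → queue [D, H, N]
Visit D → queue [H, N]
Visit H → queue [N]
Visit N → queue []

J → M → E → I → R → L → Q → B → F → K → O → G → A → C → P → D → H → N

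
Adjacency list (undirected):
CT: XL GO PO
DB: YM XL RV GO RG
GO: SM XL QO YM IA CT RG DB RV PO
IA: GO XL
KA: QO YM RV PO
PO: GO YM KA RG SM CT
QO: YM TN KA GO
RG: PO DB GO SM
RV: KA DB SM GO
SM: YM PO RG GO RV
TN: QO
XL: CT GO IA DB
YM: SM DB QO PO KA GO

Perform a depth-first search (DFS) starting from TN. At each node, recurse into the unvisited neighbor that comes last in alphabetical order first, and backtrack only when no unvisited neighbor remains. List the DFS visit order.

TN, QO, YM, SM, RV, KA, PO, RG, GO, XL, IA, DB, CT

Visit TN
TN → QO
QO → YM
YM → SM
SM → RV
RV → KA
KA → PO
PO → RG
RG → GO
GO → XL
XL → IA
XL → DB
XL → CT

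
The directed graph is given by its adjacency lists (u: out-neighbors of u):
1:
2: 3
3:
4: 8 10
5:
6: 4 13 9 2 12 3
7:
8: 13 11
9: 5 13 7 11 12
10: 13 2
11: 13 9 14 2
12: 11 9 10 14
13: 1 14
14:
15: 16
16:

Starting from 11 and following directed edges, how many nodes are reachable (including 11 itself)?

BFS from 11 visits: 11, 13, 9, 14, 2, 1, 5, 7, 12, 3, 10
Reachable nodes: 11 of 16 total.

11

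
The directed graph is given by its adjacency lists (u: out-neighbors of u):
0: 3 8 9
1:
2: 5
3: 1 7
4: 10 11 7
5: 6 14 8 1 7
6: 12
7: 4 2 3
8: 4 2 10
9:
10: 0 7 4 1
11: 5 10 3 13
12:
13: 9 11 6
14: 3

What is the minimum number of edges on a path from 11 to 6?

2

Level 0: 11
Level 1: 3, 5, 10, 13
Level 2: 0, 1, 4, 6, 7, 8, 9, 14
Level 3: 2, 12
6 first appears at level 2.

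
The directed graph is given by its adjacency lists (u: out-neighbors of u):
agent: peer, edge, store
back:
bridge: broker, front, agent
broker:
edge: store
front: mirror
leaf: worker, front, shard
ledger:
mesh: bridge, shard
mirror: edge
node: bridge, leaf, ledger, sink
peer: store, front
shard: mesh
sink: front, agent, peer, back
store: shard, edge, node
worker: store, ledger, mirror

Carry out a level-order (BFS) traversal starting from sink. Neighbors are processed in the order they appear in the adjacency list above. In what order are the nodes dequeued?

sink front agent peer back mirror edge store shard node mesh bridge leaf ledger broker worker

Visit sink; enqueue front, agent, peer, back → queue [front, agent, peer, back]
Visit front; enqueue mirror → queue [agent, peer, back, mirror]
Visit agent; enqueue edge, store → queue [peer, back, mirror, edge, store]
Visit peer → queue [back, mirror, edge, store]
Visit back → queue [mirror, edge, store]
Visit mirror → queue [edge, store]
Visit edge → queue [store]
Visit store; enqueue shard, node → queue [shard, node]
Visit shard; enqueue mesh → queue [node, mesh]
Visit node; enqueue bridge, leaf, ledger → queue [mesh, bridge, leaf, ledger]
Visit mesh → queue [bridge, leaf, ledger]
Visit bridge; enqueue broker → queue [leaf, ledger, broker]
Visit leaf; enqueue worker → queue [ledger, broker, worker]
Visit ledger → queue [broker, worker]
Visit broker → queue [worker]
Visit worker → queue []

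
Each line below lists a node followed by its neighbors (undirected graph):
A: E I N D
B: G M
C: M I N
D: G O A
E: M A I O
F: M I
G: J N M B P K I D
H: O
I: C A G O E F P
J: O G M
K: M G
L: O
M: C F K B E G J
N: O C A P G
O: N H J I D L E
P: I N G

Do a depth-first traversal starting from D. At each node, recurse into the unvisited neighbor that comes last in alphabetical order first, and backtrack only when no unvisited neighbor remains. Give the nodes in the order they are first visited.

D → O → N → P → I → G → M → K → J → F → E → A → C → B → L → H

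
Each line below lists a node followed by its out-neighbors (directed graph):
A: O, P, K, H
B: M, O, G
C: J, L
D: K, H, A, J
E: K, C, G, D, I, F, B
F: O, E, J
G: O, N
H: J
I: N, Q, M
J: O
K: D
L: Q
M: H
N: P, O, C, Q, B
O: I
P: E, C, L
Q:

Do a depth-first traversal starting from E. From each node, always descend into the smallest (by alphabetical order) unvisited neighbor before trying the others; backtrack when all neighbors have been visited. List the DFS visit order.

E -> B -> G -> N -> C -> J -> O -> I -> M -> H -> Q -> L -> P -> D -> A -> K -> F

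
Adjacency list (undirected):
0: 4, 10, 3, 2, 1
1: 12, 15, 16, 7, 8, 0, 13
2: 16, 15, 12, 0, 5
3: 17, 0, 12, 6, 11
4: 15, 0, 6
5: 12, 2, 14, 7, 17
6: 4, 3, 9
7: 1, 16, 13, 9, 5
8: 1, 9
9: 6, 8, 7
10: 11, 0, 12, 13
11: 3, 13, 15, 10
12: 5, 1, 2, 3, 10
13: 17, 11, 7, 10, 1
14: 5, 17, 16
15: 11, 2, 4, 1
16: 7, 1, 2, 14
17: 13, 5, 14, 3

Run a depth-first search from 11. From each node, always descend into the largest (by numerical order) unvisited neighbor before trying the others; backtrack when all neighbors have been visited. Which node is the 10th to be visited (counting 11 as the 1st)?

Visit 11
11 → 15
15 → 4
4 → 6
6 → 9
9 → 8
8 → 1
1 → 16
16 → 14
14 → 17
17 → 13
13 → 10
10 → 12
12 → 5
5 → 7
5 → 2
2 → 0
0 → 3

Visit order: 11, 15, 4, 6, 9, 8, 1, 16, 14, 17, 13, 10, 12, 5, 7, 2, 0, 3

17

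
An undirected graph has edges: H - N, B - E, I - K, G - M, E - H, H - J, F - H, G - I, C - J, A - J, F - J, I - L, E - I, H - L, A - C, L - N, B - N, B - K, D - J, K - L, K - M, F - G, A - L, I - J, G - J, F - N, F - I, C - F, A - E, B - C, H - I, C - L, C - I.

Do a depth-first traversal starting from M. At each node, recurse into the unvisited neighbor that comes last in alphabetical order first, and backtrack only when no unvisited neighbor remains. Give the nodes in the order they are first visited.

M → K → L → N → H → J → I → G → F → C → B → E → A → D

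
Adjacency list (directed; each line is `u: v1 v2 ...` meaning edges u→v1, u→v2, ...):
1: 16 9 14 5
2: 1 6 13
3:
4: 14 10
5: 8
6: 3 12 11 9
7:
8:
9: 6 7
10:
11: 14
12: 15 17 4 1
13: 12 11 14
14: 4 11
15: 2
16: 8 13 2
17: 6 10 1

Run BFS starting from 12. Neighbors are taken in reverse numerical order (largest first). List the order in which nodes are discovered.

12 → 17 → 15 → 4 → 1 → 10 → 6 → 2 → 14 → 16 → 9 → 5 → 11 → 3 → 13 → 8 → 7

Visit 12; enqueue 17, 15, 4, 1 → queue [17, 15, 4, 1]
Visit 17; enqueue 10, 6 → queue [15, 4, 1, 10, 6]
Visit 15; enqueue 2 → queue [4, 1, 10, 6, 2]
Visit 4; enqueue 14 → queue [1, 10, 6, 2, 14]
Visit 1; enqueue 16, 9, 5 → queue [10, 6, 2, 14, 16, 9, 5]
Visit 10 → queue [6, 2, 14, 16, 9, 5]
Visit 6; enqueue 11, 3 → queue [2, 14, 16, 9, 5, 11, 3]
Visit 2; enqueue 13 → queue [14, 16, 9, 5, 11, 3, 13]
Visit 14 → queue [16, 9, 5, 11, 3, 13]
Visit 16; enqueue 8 → queue [9, 5, 11, 3, 13, 8]
Visit 9; enqueue 7 → queue [5, 11, 3, 13, 8, 7]
Visit 5 → queue [11, 3, 13, 8, 7]
Visit 11 → queue [3, 13, 8, 7]
Visit 3 → queue [13, 8, 7]
Visit 13 → queue [8, 7]
Visit 8 → queue [7]
Visit 7 → queue []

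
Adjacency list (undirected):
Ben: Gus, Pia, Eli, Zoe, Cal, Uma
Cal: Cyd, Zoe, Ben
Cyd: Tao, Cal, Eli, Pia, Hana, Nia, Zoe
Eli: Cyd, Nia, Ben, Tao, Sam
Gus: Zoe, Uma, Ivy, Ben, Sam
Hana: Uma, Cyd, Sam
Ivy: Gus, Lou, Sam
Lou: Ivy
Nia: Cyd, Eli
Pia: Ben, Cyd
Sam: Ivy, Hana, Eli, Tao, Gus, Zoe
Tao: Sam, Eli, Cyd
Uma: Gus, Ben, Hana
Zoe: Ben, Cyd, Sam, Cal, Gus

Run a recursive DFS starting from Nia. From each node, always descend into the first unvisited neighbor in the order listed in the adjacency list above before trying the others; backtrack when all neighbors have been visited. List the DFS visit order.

Nia → Cyd → Tao → Sam → Ivy → Gus → Zoe → Ben → Pia → Eli → Cal → Uma → Hana → Lou

Visit Nia
Nia → Cyd
Cyd → Tao
Tao → Sam
Sam → Ivy
Ivy → Gus
Gus → Zoe
Zoe → Ben
Ben → Pia
Ben → Eli
Ben → Cal
Ben → Uma
Uma → Hana
Ivy → Lou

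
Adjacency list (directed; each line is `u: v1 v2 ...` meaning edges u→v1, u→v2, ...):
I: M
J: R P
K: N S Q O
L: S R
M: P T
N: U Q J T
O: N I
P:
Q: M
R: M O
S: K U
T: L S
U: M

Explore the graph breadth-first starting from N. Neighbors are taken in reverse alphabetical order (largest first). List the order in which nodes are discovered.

N → U → T → Q → J → M → S → L → R → P → K → O → I

Visit N; enqueue U, T, Q, J → queue [U, T, Q, J]
Visit U; enqueue M → queue [T, Q, J, M]
Visit T; enqueue S, L → queue [Q, J, M, S, L]
Visit Q → queue [J, M, S, L]
Visit J; enqueue R, P → queue [M, S, L, R, P]
Visit M → queue [S, L, R, P]
Visit S; enqueue K → queue [L, R, P, K]
Visit L → queue [R, P, K]
Visit R; enqueue O → queue [P, K, O]
Visit P → queue [K, O]
Visit K → queue [O]
Visit O; enqueue I → queue [I]
Visit I → queue []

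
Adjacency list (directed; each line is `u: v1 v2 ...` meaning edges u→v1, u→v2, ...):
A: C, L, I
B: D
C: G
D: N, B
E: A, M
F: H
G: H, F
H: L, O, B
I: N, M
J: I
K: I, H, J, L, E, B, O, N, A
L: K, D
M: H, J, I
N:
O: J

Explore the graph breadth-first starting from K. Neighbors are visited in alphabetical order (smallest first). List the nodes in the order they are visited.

Visit K; enqueue A, B, E, H, I, J, L, N, O → queue [A, B, E, H, I, J, L, N, O]
Visit A; enqueue C → queue [B, E, H, I, J, L, N, O, C]
Visit B; enqueue D → queue [E, H, I, J, L, N, O, C, D]
Visit E; enqueue M → queue [H, I, J, L, N, O, C, D, M]
Visit H → queue [I, J, L, N, O, C, D, M]
Visit I → queue [J, L, N, O, C, D, M]
Visit J → queue [L, N, O, C, D, M]
Visit L → queue [N, O, C, D, M]
Visit N → queue [O, C, D, M]
Visit O → queue [C, D, M]
Visit C; enqueue G → queue [D, M, G]
Visit D → queue [M, G]
Visit M → queue [G]
Visit G; enqueue F → queue [F]
Visit F → queue []

K → A → B → E → H → I → J → L → N → O → C → D → M → G → F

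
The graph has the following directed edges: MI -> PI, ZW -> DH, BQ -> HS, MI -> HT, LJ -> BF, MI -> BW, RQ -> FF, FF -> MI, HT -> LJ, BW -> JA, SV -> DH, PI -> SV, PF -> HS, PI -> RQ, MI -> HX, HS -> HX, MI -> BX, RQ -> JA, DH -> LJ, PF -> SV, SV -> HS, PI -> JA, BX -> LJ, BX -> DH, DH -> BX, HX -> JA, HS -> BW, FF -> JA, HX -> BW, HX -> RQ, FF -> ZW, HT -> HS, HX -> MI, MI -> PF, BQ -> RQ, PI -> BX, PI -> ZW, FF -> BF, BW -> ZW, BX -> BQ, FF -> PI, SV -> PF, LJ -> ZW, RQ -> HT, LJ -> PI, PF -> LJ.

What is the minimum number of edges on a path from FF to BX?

2

Level 0: FF
Level 1: BF, JA, MI, PI, ZW
Level 2: BW, BX, DH, HT, HX, PF, RQ, SV
Level 3: BQ, HS, LJ
BX first appears at level 2.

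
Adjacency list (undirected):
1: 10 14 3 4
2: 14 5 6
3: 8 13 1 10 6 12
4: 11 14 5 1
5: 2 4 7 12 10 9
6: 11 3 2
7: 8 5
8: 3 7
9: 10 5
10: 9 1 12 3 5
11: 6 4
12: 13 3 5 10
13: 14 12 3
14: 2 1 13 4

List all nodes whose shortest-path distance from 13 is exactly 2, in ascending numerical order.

1, 2, 4, 5, 6, 8, 10

Level 0: 13
Level 1: 3, 12, 14
Level 2: 1, 2, 4, 5, 6, 8, 10
Level 3: 7, 9, 11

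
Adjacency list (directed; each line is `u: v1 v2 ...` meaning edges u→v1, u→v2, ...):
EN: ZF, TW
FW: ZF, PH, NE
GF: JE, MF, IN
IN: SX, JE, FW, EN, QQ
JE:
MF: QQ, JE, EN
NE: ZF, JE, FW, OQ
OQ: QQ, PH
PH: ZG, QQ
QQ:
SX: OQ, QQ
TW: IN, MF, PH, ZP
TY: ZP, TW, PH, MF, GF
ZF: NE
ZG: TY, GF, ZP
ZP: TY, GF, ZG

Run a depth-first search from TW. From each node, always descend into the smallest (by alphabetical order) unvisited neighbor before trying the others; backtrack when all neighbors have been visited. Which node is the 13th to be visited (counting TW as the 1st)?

TY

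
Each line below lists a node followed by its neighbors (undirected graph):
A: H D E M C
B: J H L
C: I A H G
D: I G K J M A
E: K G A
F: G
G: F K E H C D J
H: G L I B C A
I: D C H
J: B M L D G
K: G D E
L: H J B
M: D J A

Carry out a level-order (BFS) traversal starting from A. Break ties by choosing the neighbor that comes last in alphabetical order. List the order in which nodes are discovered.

A -> M -> H -> E -> D -> C -> J -> L -> I -> G -> B -> K -> F

Visit A; enqueue M, H, E, D, C → queue [M, H, E, D, C]
Visit M; enqueue J → queue [H, E, D, C, J]
Visit H; enqueue L, I, G, B → queue [E, D, C, J, L, I, G, B]
Visit E; enqueue K → queue [D, C, J, L, I, G, B, K]
Visit D → queue [C, J, L, I, G, B, K]
Visit C → queue [J, L, I, G, B, K]
Visit J → queue [L, I, G, B, K]
Visit L → queue [I, G, B, K]
Visit I → queue [G, B, K]
Visit G; enqueue F → queue [B, K, F]
Visit B → queue [K, F]
Visit K → queue [F]
Visit F → queue []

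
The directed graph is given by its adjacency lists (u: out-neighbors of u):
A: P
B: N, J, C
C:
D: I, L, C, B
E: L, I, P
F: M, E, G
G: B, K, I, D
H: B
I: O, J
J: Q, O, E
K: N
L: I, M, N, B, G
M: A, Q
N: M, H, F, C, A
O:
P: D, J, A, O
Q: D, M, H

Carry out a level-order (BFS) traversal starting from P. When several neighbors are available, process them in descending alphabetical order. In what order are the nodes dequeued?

P -> O -> J -> D -> A -> Q -> E -> L -> I -> C -> B -> M -> H -> N -> G -> F -> K

Visit P; enqueue O, J, D, A → queue [O, J, D, A]
Visit O → queue [J, D, A]
Visit J; enqueue Q, E → queue [D, A, Q, E]
Visit D; enqueue L, I, C, B → queue [A, Q, E, L, I, C, B]
Visit A → queue [Q, E, L, I, C, B]
Visit Q; enqueue M, H → queue [E, L, I, C, B, M, H]
Visit E → queue [L, I, C, B, M, H]
Visit L; enqueue N, G → queue [I, C, B, M, H, N, G]
Visit I → queue [C, B, M, H, N, G]
Visit C → queue [B, M, H, N, G]
Visit B → queue [M, H, N, G]
Visit M → queue [H, N, G]
Visit H → queue [N, G]
Visit N; enqueue F → queue [G, F]
Visit G; enqueue K → queue [F, K]
Visit F → queue [K]
Visit K → queue []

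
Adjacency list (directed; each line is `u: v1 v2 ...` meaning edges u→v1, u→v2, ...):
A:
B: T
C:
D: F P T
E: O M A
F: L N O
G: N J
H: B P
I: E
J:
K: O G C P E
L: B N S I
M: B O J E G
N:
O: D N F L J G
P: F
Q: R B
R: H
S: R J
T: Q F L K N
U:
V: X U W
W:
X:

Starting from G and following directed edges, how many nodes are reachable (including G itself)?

BFS from G visits: G, N, J
Reachable nodes: 3 of 24 total.

3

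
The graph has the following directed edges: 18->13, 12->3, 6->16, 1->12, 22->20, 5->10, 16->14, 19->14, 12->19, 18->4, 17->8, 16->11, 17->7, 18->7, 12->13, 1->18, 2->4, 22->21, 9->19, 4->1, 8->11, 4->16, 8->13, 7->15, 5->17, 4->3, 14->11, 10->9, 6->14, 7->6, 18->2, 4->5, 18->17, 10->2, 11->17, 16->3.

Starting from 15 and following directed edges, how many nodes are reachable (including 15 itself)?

BFS from 15 visits: 15
Reachable nodes: 1 of 22 total.

1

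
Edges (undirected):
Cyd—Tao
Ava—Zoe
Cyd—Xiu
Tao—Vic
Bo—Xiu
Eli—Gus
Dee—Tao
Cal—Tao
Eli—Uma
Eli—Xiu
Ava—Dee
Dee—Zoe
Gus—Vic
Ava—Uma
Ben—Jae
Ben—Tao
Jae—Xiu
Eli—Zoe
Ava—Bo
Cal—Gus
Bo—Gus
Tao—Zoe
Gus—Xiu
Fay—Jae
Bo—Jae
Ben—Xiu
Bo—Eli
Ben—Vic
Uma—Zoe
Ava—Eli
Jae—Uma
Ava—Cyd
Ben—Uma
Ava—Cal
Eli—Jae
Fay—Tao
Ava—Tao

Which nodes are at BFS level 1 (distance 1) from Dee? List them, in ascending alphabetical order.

Ava, Tao, Zoe

Level 0: Dee
Level 1: Ava, Tao, Zoe
Level 2: Ben, Bo, Cal, Cyd, Eli, Fay, Uma, Vic
Level 3: Gus, Jae, Xiu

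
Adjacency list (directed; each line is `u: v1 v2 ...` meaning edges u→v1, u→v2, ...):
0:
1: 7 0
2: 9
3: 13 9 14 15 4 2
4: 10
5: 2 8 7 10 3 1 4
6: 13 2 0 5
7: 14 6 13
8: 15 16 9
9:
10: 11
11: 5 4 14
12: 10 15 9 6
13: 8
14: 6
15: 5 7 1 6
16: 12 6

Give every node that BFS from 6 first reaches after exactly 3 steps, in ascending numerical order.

Level 0: 6
Level 1: 0, 2, 5, 13
Level 2: 1, 3, 4, 7, 8, 9, 10
Level 3: 11, 14, 15, 16
Level 4: 12

11, 14, 15, 16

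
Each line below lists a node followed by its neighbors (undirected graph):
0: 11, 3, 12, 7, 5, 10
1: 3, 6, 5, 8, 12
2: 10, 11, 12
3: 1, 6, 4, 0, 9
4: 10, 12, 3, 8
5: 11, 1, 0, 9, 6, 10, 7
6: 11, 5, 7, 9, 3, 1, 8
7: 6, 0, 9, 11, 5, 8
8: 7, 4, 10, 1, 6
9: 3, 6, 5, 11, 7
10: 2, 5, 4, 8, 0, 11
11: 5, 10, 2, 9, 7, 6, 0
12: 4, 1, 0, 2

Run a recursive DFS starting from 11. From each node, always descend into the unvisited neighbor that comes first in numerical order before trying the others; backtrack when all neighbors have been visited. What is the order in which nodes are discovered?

Visit 11
11 → 0
0 → 3
3 → 1
1 → 5
5 → 6
6 → 7
7 → 8
8 → 4
4 → 10
10 → 2
2 → 12
7 → 9

11, 0, 3, 1, 5, 6, 7, 8, 4, 10, 2, 12, 9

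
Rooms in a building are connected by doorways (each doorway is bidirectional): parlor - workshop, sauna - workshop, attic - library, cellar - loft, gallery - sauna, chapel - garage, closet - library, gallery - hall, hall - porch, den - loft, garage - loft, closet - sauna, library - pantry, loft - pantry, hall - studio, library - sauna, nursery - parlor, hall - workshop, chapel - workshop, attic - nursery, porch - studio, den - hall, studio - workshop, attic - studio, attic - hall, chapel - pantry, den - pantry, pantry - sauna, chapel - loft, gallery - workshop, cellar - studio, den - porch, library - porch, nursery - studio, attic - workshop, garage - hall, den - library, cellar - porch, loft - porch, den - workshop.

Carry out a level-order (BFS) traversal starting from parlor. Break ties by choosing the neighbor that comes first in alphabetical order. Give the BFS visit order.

parlor -> nursery -> workshop -> attic -> studio -> chapel -> den -> gallery -> hall -> sauna -> library -> cellar -> porch -> garage -> loft -> pantry -> closet

Visit parlor; enqueue nursery, workshop → queue [nursery, workshop]
Visit nursery; enqueue attic, studio → queue [workshop, attic, studio]
Visit workshop; enqueue chapel, den, gallery, hall, sauna → queue [attic, studio, chapel, den, gallery, hall, sauna]
Visit attic; enqueue library → queue [studio, chapel, den, gallery, hall, sauna, library]
Visit studio; enqueue cellar, porch → queue [chapel, den, gallery, hall, sauna, library, cellar, porch]
Visit chapel; enqueue garage, loft, pantry → queue [den, gallery, hall, sauna, library, cellar, porch, garage, loft, pantry]
Visit den → queue [gallery, hall, sauna, library, cellar, porch, garage, loft, pantry]
Visit gallery → queue [hall, sauna, library, cellar, porch, garage, loft, pantry]
Visit hall → queue [sauna, library, cellar, porch, garage, loft, pantry]
Visit sauna; enqueue closet → queue [library, cellar, porch, garage, loft, pantry, closet]
Visit library → queue [cellar, porch, garage, loft, pantry, closet]
Visit cellar → queue [porch, garage, loft, pantry, closet]
Visit porch → queue [garage, loft, pantry, closet]
Visit garage → queue [loft, pantry, closet]
Visit loft → queue [pantry, closet]
Visit pantry → queue [closet]
Visit closet → queue []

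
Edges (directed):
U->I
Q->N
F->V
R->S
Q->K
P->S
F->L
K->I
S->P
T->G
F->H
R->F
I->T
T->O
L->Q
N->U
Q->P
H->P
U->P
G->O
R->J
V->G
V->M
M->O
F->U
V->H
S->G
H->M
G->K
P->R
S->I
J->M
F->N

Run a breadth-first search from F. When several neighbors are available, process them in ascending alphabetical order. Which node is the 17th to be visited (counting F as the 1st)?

Visit F; enqueue H, L, N, U, V → queue [H, L, N, U, V]
Visit H; enqueue M, P → queue [L, N, U, V, M, P]
Visit L; enqueue Q → queue [N, U, V, M, P, Q]
Visit N → queue [U, V, M, P, Q]
Visit U; enqueue I → queue [V, M, P, Q, I]
Visit V; enqueue G → queue [M, P, Q, I, G]
Visit M; enqueue O → queue [P, Q, I, G, O]
Visit P; enqueue R, S → queue [Q, I, G, O, R, S]
Visit Q; enqueue K → queue [I, G, O, R, S, K]
Visit I; enqueue T → queue [G, O, R, S, K, T]
Visit G → queue [O, R, S, K, T]
Visit O → queue [R, S, K, T]
Visit R; enqueue J → queue [S, K, T, J]
Visit S → queue [K, T, J]
Visit K → queue [T, J]
Visit T → queue [J]
Visit J → queue []

Visit order: F, H, L, N, U, V, M, P, Q, I, G, O, R, S, K, T, J

J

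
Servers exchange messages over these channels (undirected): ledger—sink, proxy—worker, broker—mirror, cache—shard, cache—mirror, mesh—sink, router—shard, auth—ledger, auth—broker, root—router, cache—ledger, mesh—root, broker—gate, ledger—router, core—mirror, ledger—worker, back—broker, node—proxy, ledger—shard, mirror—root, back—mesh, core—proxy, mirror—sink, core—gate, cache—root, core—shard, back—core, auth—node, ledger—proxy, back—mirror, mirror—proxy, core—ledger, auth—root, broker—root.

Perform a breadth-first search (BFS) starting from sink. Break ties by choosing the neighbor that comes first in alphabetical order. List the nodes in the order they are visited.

Visit sink; enqueue ledger, mesh, mirror → queue [ledger, mesh, mirror]
Visit ledger; enqueue auth, cache, core, proxy, router, shard, worker → queue [mesh, mirror, auth, cache, core, proxy, router, shard, worker]
Visit mesh; enqueue back, root → queue [mirror, auth, cache, core, proxy, router, shard, worker, back, root]
Visit mirror; enqueue broker → queue [auth, cache, core, proxy, router, shard, worker, back, root, broker]
Visit auth; enqueue node → queue [cache, core, proxy, router, shard, worker, back, root, broker, node]
Visit cache → queue [core, proxy, router, shard, worker, back, root, broker, node]
Visit core; enqueue gate → queue [proxy, router, shard, worker, back, root, broker, node, gate]
Visit proxy → queue [router, shard, worker, back, root, broker, node, gate]
Visit router → queue [shard, worker, back, root, broker, node, gate]
Visit shard → queue [worker, back, root, broker, node, gate]
Visit worker → queue [back, root, broker, node, gate]
Visit back → queue [root, broker, node, gate]
Visit root → queue [broker, node, gate]
Visit broker → queue [node, gate]
Visit node → queue [gate]
Visit gate → queue []

sink, ledger, mesh, mirror, auth, cache, core, proxy, router, shard, worker, back, root, broker, node, gate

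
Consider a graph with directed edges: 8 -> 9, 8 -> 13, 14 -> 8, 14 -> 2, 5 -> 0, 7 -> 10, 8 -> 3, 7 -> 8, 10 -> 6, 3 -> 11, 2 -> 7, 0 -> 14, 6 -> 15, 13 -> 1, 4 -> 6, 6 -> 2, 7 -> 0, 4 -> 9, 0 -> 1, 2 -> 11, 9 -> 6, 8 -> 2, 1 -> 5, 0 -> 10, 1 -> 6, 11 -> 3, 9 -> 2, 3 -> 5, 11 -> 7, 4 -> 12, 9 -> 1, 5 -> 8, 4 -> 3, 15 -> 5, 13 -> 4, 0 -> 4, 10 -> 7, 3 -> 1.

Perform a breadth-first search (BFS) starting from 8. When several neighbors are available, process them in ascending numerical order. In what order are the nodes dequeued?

8 → 2 → 3 → 9 → 13 → 7 → 11 → 1 → 5 → 6 → 4 → 0 → 10 → 15 → 12 → 14

Visit 8; enqueue 2, 3, 9, 13 → queue [2, 3, 9, 13]
Visit 2; enqueue 7, 11 → queue [3, 9, 13, 7, 11]
Visit 3; enqueue 1, 5 → queue [9, 13, 7, 11, 1, 5]
Visit 9; enqueue 6 → queue [13, 7, 11, 1, 5, 6]
Visit 13; enqueue 4 → queue [7, 11, 1, 5, 6, 4]
Visit 7; enqueue 0, 10 → queue [11, 1, 5, 6, 4, 0, 10]
Visit 11 → queue [1, 5, 6, 4, 0, 10]
Visit 1 → queue [5, 6, 4, 0, 10]
Visit 5 → queue [6, 4, 0, 10]
Visit 6; enqueue 15 → queue [4, 0, 10, 15]
Visit 4; enqueue 12 → queue [0, 10, 15, 12]
Visit 0; enqueue 14 → queue [10, 15, 12, 14]
Visit 10 → queue [15, 12, 14]
Visit 15 → queue [12, 14]
Visit 12 → queue [14]
Visit 14 → queue []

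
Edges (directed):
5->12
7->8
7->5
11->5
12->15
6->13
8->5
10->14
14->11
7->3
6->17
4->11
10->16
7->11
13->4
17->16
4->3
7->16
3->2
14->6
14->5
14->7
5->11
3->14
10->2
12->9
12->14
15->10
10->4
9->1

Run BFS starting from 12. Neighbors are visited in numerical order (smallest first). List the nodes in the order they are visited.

Visit 12; enqueue 9, 14, 15 → queue [9, 14, 15]
Visit 9; enqueue 1 → queue [14, 15, 1]
Visit 14; enqueue 5, 6, 7, 11 → queue [15, 1, 5, 6, 7, 11]
Visit 15; enqueue 10 → queue [1, 5, 6, 7, 11, 10]
Visit 1 → queue [5, 6, 7, 11, 10]
Visit 5 → queue [6, 7, 11, 10]
Visit 6; enqueue 13, 17 → queue [7, 11, 10, 13, 17]
Visit 7; enqueue 3, 8, 16 → queue [11, 10, 13, 17, 3, 8, 16]
Visit 11 → queue [10, 13, 17, 3, 8, 16]
Visit 10; enqueue 2, 4 → queue [13, 17, 3, 8, 16, 2, 4]
Visit 13 → queue [17, 3, 8, 16, 2, 4]
Visit 17 → queue [3, 8, 16, 2, 4]
Visit 3 → queue [8, 16, 2, 4]
Visit 8 → queue [16, 2, 4]
Visit 16 → queue [2, 4]
Visit 2 → queue [4]
Visit 4 → queue []

12 9 14 15 1 5 6 7 11 10 13 17 3 8 16 2 4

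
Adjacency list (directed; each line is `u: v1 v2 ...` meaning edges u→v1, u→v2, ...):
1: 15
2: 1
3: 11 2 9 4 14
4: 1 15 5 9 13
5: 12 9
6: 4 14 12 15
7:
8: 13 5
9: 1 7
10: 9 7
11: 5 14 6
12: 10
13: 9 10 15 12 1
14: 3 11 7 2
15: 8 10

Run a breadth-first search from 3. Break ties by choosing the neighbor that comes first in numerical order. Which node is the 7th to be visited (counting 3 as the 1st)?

Visit 3; enqueue 2, 4, 9, 11, 14 → queue [2, 4, 9, 11, 14]
Visit 2; enqueue 1 → queue [4, 9, 11, 14, 1]
Visit 4; enqueue 5, 13, 15 → queue [9, 11, 14, 1, 5, 13, 15]
Visit 9; enqueue 7 → queue [11, 14, 1, 5, 13, 15, 7]
Visit 11; enqueue 6 → queue [14, 1, 5, 13, 15, 7, 6]
Visit 14 → queue [1, 5, 13, 15, 7, 6]
Visit 1 → queue [5, 13, 15, 7, 6]
Visit 5; enqueue 12 → queue [13, 15, 7, 6, 12]
Visit 13; enqueue 10 → queue [15, 7, 6, 12, 10]
Visit 15; enqueue 8 → queue [7, 6, 12, 10, 8]
Visit 7 → queue [6, 12, 10, 8]
Visit 6 → queue [12, 10, 8]
Visit 12 → queue [10, 8]
Visit 10 → queue [8]
Visit 8 → queue []

Visit order: 3, 2, 4, 9, 11, 14, 1, 5, 13, 15, 7, 6, 12, 10, 8

1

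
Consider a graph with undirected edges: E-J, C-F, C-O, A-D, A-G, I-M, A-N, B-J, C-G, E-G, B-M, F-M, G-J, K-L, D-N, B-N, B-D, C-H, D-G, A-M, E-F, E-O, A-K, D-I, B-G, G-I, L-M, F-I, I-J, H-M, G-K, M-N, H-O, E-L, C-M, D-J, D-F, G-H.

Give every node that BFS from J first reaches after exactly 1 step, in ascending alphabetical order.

B, D, E, G, I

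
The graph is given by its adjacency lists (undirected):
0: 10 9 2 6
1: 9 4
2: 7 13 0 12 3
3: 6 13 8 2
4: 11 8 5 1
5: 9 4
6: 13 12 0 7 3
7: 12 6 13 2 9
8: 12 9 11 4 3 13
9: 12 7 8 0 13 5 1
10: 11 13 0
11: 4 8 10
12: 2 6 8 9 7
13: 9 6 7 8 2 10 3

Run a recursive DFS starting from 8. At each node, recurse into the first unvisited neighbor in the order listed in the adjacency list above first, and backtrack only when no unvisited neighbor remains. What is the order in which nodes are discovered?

8 -> 12 -> 2 -> 7 -> 6 -> 13 -> 9 -> 0 -> 10 -> 11 -> 4 -> 5 -> 1 -> 3

Visit 8
8 → 12
12 → 2
2 → 7
7 → 6
6 → 13
13 → 9
9 → 0
0 → 10
10 → 11
11 → 4
4 → 5
4 → 1
13 → 3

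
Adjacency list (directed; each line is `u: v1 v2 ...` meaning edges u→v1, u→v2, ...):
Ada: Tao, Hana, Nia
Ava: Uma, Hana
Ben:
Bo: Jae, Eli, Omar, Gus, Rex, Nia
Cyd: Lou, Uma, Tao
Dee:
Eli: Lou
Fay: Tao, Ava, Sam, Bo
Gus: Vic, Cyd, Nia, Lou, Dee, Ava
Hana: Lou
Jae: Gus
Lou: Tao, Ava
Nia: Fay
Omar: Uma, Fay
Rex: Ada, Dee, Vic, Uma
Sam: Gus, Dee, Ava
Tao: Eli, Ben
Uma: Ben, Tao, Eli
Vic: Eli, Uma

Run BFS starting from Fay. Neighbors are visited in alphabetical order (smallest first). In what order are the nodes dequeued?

Fay, Ava, Bo, Sam, Tao, Hana, Uma, Eli, Gus, Jae, Nia, Omar, Rex, Dee, Ben, Lou, Cyd, Vic, Ada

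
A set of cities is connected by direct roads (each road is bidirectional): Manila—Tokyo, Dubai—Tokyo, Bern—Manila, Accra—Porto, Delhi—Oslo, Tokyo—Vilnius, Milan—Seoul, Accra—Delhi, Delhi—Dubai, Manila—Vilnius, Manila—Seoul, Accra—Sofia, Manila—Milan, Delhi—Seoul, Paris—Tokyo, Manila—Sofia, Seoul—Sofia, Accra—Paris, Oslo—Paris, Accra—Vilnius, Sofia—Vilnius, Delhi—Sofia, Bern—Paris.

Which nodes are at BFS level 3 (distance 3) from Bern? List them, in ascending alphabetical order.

Delhi, Dubai, Porto

Level 0: Bern
Level 1: Manila, Paris
Level 2: Accra, Milan, Oslo, Seoul, Sofia, Tokyo, Vilnius
Level 3: Delhi, Dubai, Porto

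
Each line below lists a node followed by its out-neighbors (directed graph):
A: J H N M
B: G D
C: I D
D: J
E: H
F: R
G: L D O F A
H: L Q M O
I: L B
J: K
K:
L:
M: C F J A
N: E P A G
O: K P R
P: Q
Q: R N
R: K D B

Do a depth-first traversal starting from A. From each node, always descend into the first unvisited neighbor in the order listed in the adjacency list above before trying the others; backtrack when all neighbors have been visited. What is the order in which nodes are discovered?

A -> J -> K -> H -> L -> Q -> R -> D -> B -> G -> O -> P -> F -> N -> E -> M -> C -> I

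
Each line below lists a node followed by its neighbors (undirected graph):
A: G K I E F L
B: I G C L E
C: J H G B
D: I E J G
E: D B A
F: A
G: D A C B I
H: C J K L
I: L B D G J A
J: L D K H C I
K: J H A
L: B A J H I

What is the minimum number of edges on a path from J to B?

Level 0: J
Level 1: C, D, H, I, K, L
Level 2: A, B, E, G
Level 3: F
B first appears at level 2.

2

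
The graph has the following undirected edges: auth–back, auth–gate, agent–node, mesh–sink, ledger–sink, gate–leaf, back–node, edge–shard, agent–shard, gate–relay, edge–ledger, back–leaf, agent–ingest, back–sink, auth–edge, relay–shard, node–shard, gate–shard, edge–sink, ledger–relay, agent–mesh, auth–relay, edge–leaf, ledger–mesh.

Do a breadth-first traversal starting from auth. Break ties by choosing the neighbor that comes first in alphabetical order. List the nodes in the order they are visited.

Visit auth; enqueue back, edge, gate, relay → queue [back, edge, gate, relay]
Visit back; enqueue leaf, node, sink → queue [edge, gate, relay, leaf, node, sink]
Visit edge; enqueue ledger, shard → queue [gate, relay, leaf, node, sink, ledger, shard]
Visit gate → queue [relay, leaf, node, sink, ledger, shard]
Visit relay → queue [leaf, node, sink, ledger, shard]
Visit leaf → queue [node, sink, ledger, shard]
Visit node; enqueue agent → queue [sink, ledger, shard, agent]
Visit sink; enqueue mesh → queue [ledger, shard, agent, mesh]
Visit ledger → queue [shard, agent, mesh]
Visit shard → queue [agent, mesh]
Visit agent; enqueue ingest → queue [mesh, ingest]
Visit mesh → queue [ingest]
Visit ingest → queue []

auth -> back -> edge -> gate -> relay -> leaf -> node -> sink -> ledger -> shard -> agent -> mesh -> ingest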